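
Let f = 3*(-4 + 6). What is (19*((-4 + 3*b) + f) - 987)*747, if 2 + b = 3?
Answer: -666324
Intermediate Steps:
b = 1 (b = -2 + 3 = 1)
f = 6 (f = 3*2 = 6)
(19*((-4 + 3*b) + f) - 987)*747 = (19*((-4 + 3*1) + 6) - 987)*747 = (19*((-4 + 3) + 6) - 987)*747 = (19*(-1 + 6) - 987)*747 = (19*5 - 987)*747 = (95 - 987)*747 = -892*747 = -666324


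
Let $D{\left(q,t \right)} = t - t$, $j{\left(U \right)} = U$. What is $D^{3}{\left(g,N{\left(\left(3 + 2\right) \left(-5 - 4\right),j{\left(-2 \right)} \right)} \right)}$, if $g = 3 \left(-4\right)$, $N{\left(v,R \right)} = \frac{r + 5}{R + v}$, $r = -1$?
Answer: $0$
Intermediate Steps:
$N{\left(v,R \right)} = \frac{4}{R + v}$ ($N{\left(v,R \right)} = \frac{-1 + 5}{R + v} = \frac{4}{R + v}$)
$g = -12$
$D{\left(q,t \right)} = 0$
$D^{3}{\left(g,N{\left(\left(3 + 2\right) \left(-5 - 4\right),j{\left(-2 \right)} \right)} \right)} = 0^{3} = 0$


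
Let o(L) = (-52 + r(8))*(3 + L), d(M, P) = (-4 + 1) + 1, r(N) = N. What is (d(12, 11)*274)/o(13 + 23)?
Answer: 137/429 ≈ 0.31935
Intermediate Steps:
d(M, P) = -2 (d(M, P) = -3 + 1 = -2)
o(L) = -132 - 44*L (o(L) = (-52 + 8)*(3 + L) = -44*(3 + L) = -132 - 44*L)
(d(12, 11)*274)/o(13 + 23) = (-2*274)/(-132 - 44*(13 + 23)) = -548/(-132 - 44*36) = -548/(-132 - 1584) = -548/(-1716) = -548*(-1/1716) = 137/429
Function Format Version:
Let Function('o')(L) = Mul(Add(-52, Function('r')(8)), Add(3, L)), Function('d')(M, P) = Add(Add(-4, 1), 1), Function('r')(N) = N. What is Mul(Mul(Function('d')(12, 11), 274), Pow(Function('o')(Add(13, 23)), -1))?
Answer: Rational(137, 429) ≈ 0.31935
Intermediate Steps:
Function('d')(M, P) = -2 (Function('d')(M, P) = Add(-3, 1) = -2)
Function('o')(L) = Add(-132, Mul(-44, L)) (Function('o')(L) = Mul(Add(-52, 8), Add(3, L)) = Mul(-44, Add(3, L)) = Add(-132, Mul(-44, L)))
Mul(Mul(Function('d')(12, 11), 274), Pow(Function('o')(Add(13, 23)), -1)) = Mul(Mul(-2, 274), Pow(Add(-132, Mul(-44, Add(13, 23))), -1)) = Mul(-548, Pow(Add(-132, Mul(-44, 36)), -1)) = Mul(-548, Pow(Add(-132, -1584), -1)) = Mul(-548, Pow(-1716, -1)) = Mul(-548, Rational(-1, 1716)) = Rational(137, 429)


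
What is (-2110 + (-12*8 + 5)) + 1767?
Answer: -434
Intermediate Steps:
(-2110 + (-12*8 + 5)) + 1767 = (-2110 + (-96 + 5)) + 1767 = (-2110 - 91) + 1767 = -2201 + 1767 = -434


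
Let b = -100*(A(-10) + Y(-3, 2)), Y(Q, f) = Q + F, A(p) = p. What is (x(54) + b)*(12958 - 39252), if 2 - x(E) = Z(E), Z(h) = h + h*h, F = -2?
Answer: 38599592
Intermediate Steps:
Z(h) = h + h²
Y(Q, f) = -2 + Q (Y(Q, f) = Q - 2 = -2 + Q)
b = 1500 (b = -100*(-10 + (-2 - 3)) = -100*(-10 - 5) = -100*(-15) = 1500)
x(E) = 2 - E*(1 + E)
(x(54) + b)*(12958 - 39252) = ((2 - 1*54*(1 + 54)) + 1500)*(12958 - 39252) = ((2 - 1*54*55) + 1500)*(-26294) = ((2 - 2970) + 1500)*(-26294) = (-2968 + 1500)*(-26294) = -1468*(-26294) = 38599592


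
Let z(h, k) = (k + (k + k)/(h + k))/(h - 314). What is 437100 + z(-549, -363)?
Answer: 57337084655/131176 ≈ 4.3710e+5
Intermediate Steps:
z(h, k) = (k + 2*k/(h + k))/(-314 + h) (z(h, k) = (k + (2*k)/(h + k))/(-314 + h) = (k + 2*k/(h + k))/(-314 + h))
437100 + z(-549, -363) = 437100 - 363*(2 - 549 - 363)/((-549)² - 314*(-549) - 314*(-363) - 549*(-363)) = 437100 - 363*(-910)/(301401 + 172386 + 113982 + 199287) = 437100 - 363*(-910)/787056 = 437100 - 363*1/787056*(-910) = 437100 + 55055/131176 = 57337084655/131176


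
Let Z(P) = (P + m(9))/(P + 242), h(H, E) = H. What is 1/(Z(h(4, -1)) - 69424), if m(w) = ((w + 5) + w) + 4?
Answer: -246/17078273 ≈ -1.4404e-5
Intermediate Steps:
m(w) = 9 + 2*w (m(w) = ((5 + w) + w) + 4 = (5 + 2*w) + 4 = 9 + 2*w)
Z(P) = (27 + P)/(242 + P) (Z(P) = (P + (9 + 2*9))/(P + 242) = (P + (9 + 18))/(242 + P) = (P + 27)/(242 + P) = (27 + P)/(242 + P))
1/(Z(h(4, -1)) - 69424) = 1/((27 + 4)/(242 + 4) - 69424) = 1/(31/246 - 69424) = 1/(-17078273/246) = -246/17078273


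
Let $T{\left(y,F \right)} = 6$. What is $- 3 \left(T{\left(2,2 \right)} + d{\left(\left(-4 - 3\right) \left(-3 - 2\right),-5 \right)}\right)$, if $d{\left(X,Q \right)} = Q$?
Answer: $-3$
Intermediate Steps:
$- 3 \left(T{\left(2,2 \right)} + d{\left(\left(-4 - 3\right) \left(-3 - 2\right),-5 \right)}\right) = - 3 \left(6 - 5\right) = \left(-3\right) 1 = -3$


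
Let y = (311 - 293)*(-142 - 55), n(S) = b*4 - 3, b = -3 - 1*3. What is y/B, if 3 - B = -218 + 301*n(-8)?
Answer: -1773/4174 ≈ -0.42477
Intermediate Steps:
b = -6 (b = -3 - 3 = -6)
n(S) = -27 (n(S) = -6*4 - 3 = -24 - 3 = -27)
B = 8348 (B = 3 - (-218 + 301*(-27)) = 3 - (-218 - 8127) = 3 - 1*(-8345) = 3 + 8345 = 8348)
y = -3546 (y = 18*(-197) = -3546)
y/B = -3546/8348 = -3546*1/8348 = -1773/4174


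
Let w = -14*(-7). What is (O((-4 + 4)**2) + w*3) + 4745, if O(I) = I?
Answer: 5039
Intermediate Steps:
w = 98
(O((-4 + 4)**2) + w*3) + 4745 = ((-4 + 4)**2 + 98*3) + 4745 = (0**2 + 294) + 4745 = (0 + 294) + 4745 = 294 + 4745 = 5039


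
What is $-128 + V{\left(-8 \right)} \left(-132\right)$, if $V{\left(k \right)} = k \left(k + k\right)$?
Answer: $-17024$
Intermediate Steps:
$V{\left(k \right)} = 2 k^{2}$ ($V{\left(k \right)} = k 2 k = 2 k^{2}$)
$-128 + V{\left(-8 \right)} \left(-132\right) = -128 + 2 \left(-8\right)^{2} \left(-132\right) = -128 + 2 \cdot 64 \left(-132\right) = -128 + 128 \left(-132\right) = -128 - 16896 = -17024$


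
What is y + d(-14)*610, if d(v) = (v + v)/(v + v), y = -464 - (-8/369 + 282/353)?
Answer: 18916288/130257 ≈ 145.22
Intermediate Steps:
y = -60540482/130257 (y = -464 - (-8*1/369 + 282*(1/353)) = -464 - (-8/369 + 282/353) = -464 - 1*101234/130257 = -464 - 101234/130257 = -60540482/130257 ≈ -464.78)
d(v) = 1 (d(v) = (2*v)/((2*v)) = (2*v)*(1/(2*v)) = 1)
y + d(-14)*610 = -60540482/130257 + 1*610 = -60540482/130257 + 610 = 18916288/130257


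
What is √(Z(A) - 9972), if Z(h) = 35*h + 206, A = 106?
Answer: 2*I*√1514 ≈ 77.82*I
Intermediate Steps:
Z(h) = 206 + 35*h
√(Z(A) - 9972) = √((206 + 35*106) - 9972) = √((206 + 3710) - 9972) = √(3916 - 9972) = √(-6056) = 2*I*√1514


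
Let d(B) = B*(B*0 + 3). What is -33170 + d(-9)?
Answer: -33197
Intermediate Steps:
d(B) = 3*B (d(B) = B*(0 + 3) = B*3 = 3*B)
-33170 + d(-9) = -33170 + 3*(-9) = -33170 - 27 = -33197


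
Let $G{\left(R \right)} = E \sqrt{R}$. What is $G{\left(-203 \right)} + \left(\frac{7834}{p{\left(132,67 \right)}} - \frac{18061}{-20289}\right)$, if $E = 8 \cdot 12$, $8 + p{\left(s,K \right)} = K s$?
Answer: $\frac{159265511}{89636802} + 96 i \sqrt{203} \approx 1.7768 + 1367.8 i$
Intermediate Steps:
$p{\left(s,K \right)} = -8 + K s$
$E = 96$
$G{\left(R \right)} = 96 \sqrt{R}$
$G{\left(-203 \right)} + \left(\frac{7834}{p{\left(132,67 \right)}} - \frac{18061}{-20289}\right) = 96 \sqrt{-203} + \left(\frac{7834}{-8 + 67 \cdot 132} - \frac{18061}{-20289}\right) = 96 i \sqrt{203} + \left(\frac{7834}{-8 + 8844} - - \frac{18061}{20289}\right) = 96 i \sqrt{203} + \left(\frac{7834}{8836} + \frac{18061}{20289}\right) = 96 i \sqrt{203} + \left(7834 \cdot \frac{1}{8836} + \frac{18061}{20289}\right) = 96 i \sqrt{203} + \left(\frac{3917}{4418} + \frac{18061}{20289}\right) = 96 i \sqrt{203} + \frac{159265511}{89636802} = \frac{159265511}{89636802} + 96 i \sqrt{203}$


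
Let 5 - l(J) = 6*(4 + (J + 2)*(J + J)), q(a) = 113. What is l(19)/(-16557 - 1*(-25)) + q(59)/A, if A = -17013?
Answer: 79913375/281258916 ≈ 0.28413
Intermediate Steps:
l(J) = -19 - 12*J*(2 + J) (l(J) = 5 - 6*(4 + (J + 2)*(J + J)) = 5 - 6*(4 + (2 + J)*(2*J)) = 5 - 6*(4 + 2*J*(2 + J)) = 5 - (24 + 12*J*(2 + J)) = 5 + (-24 - 12*J*(2 + J)) = -19 - 12*J*(2 + J))
l(19)/(-16557 - 1*(-25)) + q(59)/A = (-19 - 24*19 - 12*19²)/(-16557 - 1*(-25)) + 113/(-17013) = (-19 - 456 - 12*361)/(-16557 + 25) + 113*(-1/17013) = (-19 - 456 - 4332)/(-16532) - 113/17013 = -4807*(-1/16532) - 113/17013 = 4807/16532 - 113/17013 = 79913375/281258916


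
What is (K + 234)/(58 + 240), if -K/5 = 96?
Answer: -123/149 ≈ -0.82550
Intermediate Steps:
K = -480 (K = -5*96 = -480)
(K + 234)/(58 + 240) = (-480 + 234)/(58 + 240) = -246/298 = -246*1/298 = -123/149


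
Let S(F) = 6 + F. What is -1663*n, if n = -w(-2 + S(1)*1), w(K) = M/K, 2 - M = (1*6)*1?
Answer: -6652/5 ≈ -1330.4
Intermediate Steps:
M = -4 (M = 2 - 1*6 = 2 - 6 = -4)
w(K) = -4/K
n = ⅘ (n = -(-4)/(-2 + (6 + 1)*1) = -(-4)/(-2 + 7*1) = -(-4)/(-2 + 7) = -(-4)/5 = -1*(-⅘) = ⅘ ≈ 0.80000)
-1663*n = -1663*⅘ = -6652/5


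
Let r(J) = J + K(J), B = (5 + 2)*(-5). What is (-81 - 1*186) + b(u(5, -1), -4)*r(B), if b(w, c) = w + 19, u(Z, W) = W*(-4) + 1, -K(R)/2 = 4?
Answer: -1299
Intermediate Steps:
K(R) = -8 (K(R) = -2*4 = -8)
u(Z, W) = 1 - 4*W (u(Z, W) = -4*W + 1 = 1 - 4*W)
b(w, c) = 19 + w
B = -35 (B = 7*(-5) = -35)
r(J) = -8 + J (r(J) = J - 8 = -8 + J)
(-81 - 1*186) + b(u(5, -1), -4)*r(B) = (-81 - 1*186) + (19 + (1 - 4*(-1)))*(-8 - 35) = (-81 - 186) + (19 + (1 + 4))*(-43) = -267 + (19 + 5)*(-43) = -267 + 24*(-43) = -267 - 1032 = -1299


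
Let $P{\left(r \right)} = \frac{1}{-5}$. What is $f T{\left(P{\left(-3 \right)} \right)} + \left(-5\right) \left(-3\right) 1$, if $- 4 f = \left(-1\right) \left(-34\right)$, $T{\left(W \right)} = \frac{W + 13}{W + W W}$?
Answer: $695$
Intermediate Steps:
$P{\left(r \right)} = - \frac{1}{5}$
$T{\left(W \right)} = \frac{13 + W}{W + W^{2}}$
$f = - \frac{17}{2}$ ($f = - \frac{\left(-1\right) \left(-34\right)}{4} = \left(- \frac{1}{4}\right) 34 = - \frac{17}{2} \approx -8.5$)
$f T{\left(P{\left(-3 \right)} \right)} + \left(-5\right) \left(-3\right) 1 = - \frac{17 \frac{13 - \frac{1}{5}}{\left(- \frac{1}{5}\right) \left(1 - \frac{1}{5}\right)}}{2} + \left(-5\right) \left(-3\right) 1 = - \frac{17 \left(\left(-5\right) \frac{1}{\frac{4}{5}} \cdot \frac{64}{5}\right)}{2} + 15 \cdot 1 = - \frac{17 \left(\left(-5\right) \frac{5}{4} \cdot \frac{64}{5}\right)}{2} + 15 = \left(- \frac{17}{2}\right) \left(-80\right) + 15 = 680 + 15 = 695$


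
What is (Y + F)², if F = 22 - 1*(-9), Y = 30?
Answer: 3721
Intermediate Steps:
F = 31 (F = 22 + 9 = 31)
(Y + F)² = (30 + 31)² = 61² = 3721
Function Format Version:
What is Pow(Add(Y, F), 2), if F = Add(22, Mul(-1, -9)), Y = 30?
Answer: 3721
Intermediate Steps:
F = 31 (F = Add(22, 9) = 31)
Pow(Add(Y, F), 2) = Pow(Add(30, 31), 2) = Pow(61, 2) = 3721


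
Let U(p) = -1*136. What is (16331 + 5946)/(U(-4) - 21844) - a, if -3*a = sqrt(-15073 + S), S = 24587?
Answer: -22277/21980 + sqrt(9514)/3 ≈ 31.500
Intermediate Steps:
U(p) = -136
a = -sqrt(9514)/3 (a = -sqrt(-15073 + 24587)/3 = -sqrt(9514)/3 ≈ -32.513)
(16331 + 5946)/(U(-4) - 21844) - a = (16331 + 5946)/(-136 - 21844) - (-1)*sqrt(9514)/3 = 22277/(-21980) + sqrt(9514)/3 = 22277*(-1/21980) + sqrt(9514)/3 = -22277/21980 + sqrt(9514)/3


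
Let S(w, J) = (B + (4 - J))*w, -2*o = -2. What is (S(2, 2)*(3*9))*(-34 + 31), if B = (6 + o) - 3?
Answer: -972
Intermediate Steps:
o = 1 (o = -1/2*(-2) = 1)
B = 4 (B = (6 + 1) - 3 = 7 - 3 = 4)
S(w, J) = w*(8 - J) (S(w, J) = (4 + (4 - J))*w = (8 - J)*w = w*(8 - J))
(S(2, 2)*(3*9))*(-34 + 31) = ((2*(8 - 1*2))*(3*9))*(-34 + 31) = ((2*(8 - 2))*27)*(-3) = ((2*6)*27)*(-3) = (12*27)*(-3) = 324*(-3) = -972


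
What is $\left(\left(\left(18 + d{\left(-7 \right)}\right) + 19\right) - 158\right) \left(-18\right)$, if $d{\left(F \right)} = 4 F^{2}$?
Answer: $-1350$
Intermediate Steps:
$\left(\left(\left(18 + d{\left(-7 \right)}\right) + 19\right) - 158\right) \left(-18\right) = \left(\left(\left(18 + 4 \left(-7\right)^{2}\right) + 19\right) - 158\right) \left(-18\right) = \left(\left(\left(18 + 4 \cdot 49\right) + 19\right) - 158\right) \left(-18\right) = \left(\left(\left(18 + 196\right) + 19\right) - 158\right) \left(-18\right) = \left(\left(214 + 19\right) - 158\right) \left(-18\right) = \left(233 - 158\right) \left(-18\right) = 75 \left(-18\right) = -1350$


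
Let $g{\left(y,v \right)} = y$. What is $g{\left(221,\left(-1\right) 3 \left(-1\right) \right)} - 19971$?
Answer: $-19750$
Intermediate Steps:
$g{\left(221,\left(-1\right) 3 \left(-1\right) \right)} - 19971 = 221 - 19971 = -19750$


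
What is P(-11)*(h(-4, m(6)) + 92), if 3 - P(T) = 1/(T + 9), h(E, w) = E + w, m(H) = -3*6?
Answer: 245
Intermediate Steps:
m(H) = -18
P(T) = 3 - 1/(9 + T) (P(T) = 3 - 1/(T + 9) = 3 - 1/(9 + T))
P(-11)*(h(-4, m(6)) + 92) = ((26 + 3*(-11))/(9 - 11))*((-4 - 18) + 92) = ((26 - 33)/(-2))*(-22 + 92) = -½*(-7)*70 = (7/2)*70 = 245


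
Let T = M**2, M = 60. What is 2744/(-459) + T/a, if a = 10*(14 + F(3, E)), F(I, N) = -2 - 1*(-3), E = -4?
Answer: 8272/459 ≈ 18.022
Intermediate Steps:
T = 3600 (T = 60**2 = 3600)
F(I, N) = 1 (F(I, N) = -2 + 3 = 1)
a = 150 (a = 10*(14 + 1) = 10*15 = 150)
2744/(-459) + T/a = 2744/(-459) + 3600/150 = 2744*(-1/459) + 3600*(1/150) = -2744/459 + 24 = 8272/459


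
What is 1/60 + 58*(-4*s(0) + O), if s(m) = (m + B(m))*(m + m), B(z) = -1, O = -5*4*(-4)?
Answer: 278401/60 ≈ 4640.0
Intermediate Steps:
O = 80 (O = -20*(-4) = 80)
s(m) = 2*m*(-1 + m) (s(m) = (m - 1)*(m + m) = (-1 + m)*(2*m) = 2*m*(-1 + m))
1/60 + 58*(-4*s(0) + O) = 1/60 + 58*(-4*2*0*(-1 + 0) + 80) = 1/60 + 58*(-4*2*0*(-1) + 80) = 1/60 + 58*(-4*0 + 80) = 1/60 + 58*(-2*0 + 80) = 1/60 + 58*(0 + 80) = 1/60 + 58*80 = 1/60 + 4640 = 278401/60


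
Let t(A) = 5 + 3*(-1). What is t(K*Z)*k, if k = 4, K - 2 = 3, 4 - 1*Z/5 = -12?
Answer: 8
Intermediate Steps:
Z = 80 (Z = 20 - 5*(-12) = 20 + 60 = 80)
K = 5 (K = 2 + 3 = 5)
t(A) = 2 (t(A) = 5 - 3 = 2)
t(K*Z)*k = 2*4 = 8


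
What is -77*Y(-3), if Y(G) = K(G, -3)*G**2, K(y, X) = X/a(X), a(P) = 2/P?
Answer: -6237/2 ≈ -3118.5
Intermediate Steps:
K(y, X) = X**2/2 (K(y, X) = X/((2/X)) = X*(X/2) = X**2/2)
Y(G) = 9*G**2/2 (Y(G) = ((1/2)*(-3)**2)*G**2 = ((1/2)*9)*G**2 = 9*G**2/2)
-77*Y(-3) = -693*(-3)**2/2 = -693*9/2 = -77*81/2 = -6237/2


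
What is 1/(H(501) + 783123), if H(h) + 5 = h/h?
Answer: 1/783119 ≈ 1.2769e-6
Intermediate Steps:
H(h) = -4 (H(h) = -5 + h/h = -5 + 1 = -4)
1/(H(501) + 783123) = 1/(-4 + 783123) = 1/783119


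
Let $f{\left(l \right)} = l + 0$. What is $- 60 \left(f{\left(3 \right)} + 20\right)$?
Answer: $-1380$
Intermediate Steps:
$f{\left(l \right)} = l$
$- 60 \left(f{\left(3 \right)} + 20\right) = - 60 \left(3 + 20\right) = \left(-60\right) 23 = -1380$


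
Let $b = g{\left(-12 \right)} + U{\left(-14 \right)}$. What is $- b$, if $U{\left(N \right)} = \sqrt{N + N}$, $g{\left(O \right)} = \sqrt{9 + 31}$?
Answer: $- 2 \sqrt{10} - 2 i \sqrt{7} \approx -6.3246 - 5.2915 i$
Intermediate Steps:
$g{\left(O \right)} = 2 \sqrt{10}$ ($g{\left(O \right)} = \sqrt{40} = 2 \sqrt{10}$)
$U{\left(N \right)} = \sqrt{2} \sqrt{N}$ ($U{\left(N \right)} = \sqrt{2 N} = \sqrt{2} \sqrt{N}$)
$b = 2 \sqrt{10} + 2 i \sqrt{7}$ ($b = 2 \sqrt{10} + \sqrt{2} \sqrt{-14} = 2 \sqrt{10} + \sqrt{2} i \sqrt{14} = 2 \sqrt{10} + 2 i \sqrt{7} \approx 6.3246 + 5.2915 i$)
$- b = - (2 \sqrt{10} + 2 i \sqrt{7}) = - 2 \sqrt{10} - 2 i \sqrt{7}$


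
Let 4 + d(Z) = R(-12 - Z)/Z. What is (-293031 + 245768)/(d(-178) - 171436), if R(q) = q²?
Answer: 4206407/15271938 ≈ 0.27543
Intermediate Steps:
d(Z) = -4 + (-12 - Z)²/Z
(-293031 + 245768)/(d(-178) - 171436) = (-293031 + 245768)/((-4 + (12 - 178)²/(-178)) - 171436) = -47263/((-4 - 1/178*(-166)²) - 171436) = -47263/((-4 - 1/178*27556) - 171436) = -47263/((-4 - 13778/89) - 171436) = -47263/(-14134/89 - 171436) = -47263/(-15271938/89) = -47263*(-89/15271938) = 4206407/15271938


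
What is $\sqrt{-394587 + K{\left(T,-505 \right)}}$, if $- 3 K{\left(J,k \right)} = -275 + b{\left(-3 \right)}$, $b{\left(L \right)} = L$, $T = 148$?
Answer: $\frac{i \sqrt{3550449}}{3} \approx 628.09 i$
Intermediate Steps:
$K{\left(J,k \right)} = \frac{278}{3}$ ($K{\left(J,k \right)} = - \frac{-275 - 3}{3} = \left(- \frac{1}{3}\right) \left(-278\right) = \frac{278}{3}$)
$\sqrt{-394587 + K{\left(T,-505 \right)}} = \sqrt{-394587 + \frac{278}{3}} = \sqrt{- \frac{1183483}{3}} = \frac{i \sqrt{3550449}}{3}$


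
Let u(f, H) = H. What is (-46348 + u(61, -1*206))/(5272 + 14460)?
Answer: -23277/9866 ≈ -2.3593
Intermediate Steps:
(-46348 + u(61, -1*206))/(5272 + 14460) = (-46348 - 1*206)/(5272 + 14460) = (-46348 - 206)/19732 = -46554*1/19732 = -23277/9866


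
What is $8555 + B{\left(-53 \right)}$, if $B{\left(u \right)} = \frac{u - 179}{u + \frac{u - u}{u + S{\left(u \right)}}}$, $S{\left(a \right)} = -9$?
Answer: $\frac{453647}{53} \approx 8559.4$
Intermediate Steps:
$B{\left(u \right)} = \frac{-179 + u}{u}$ ($B{\left(u \right)} = \frac{u - 179}{u + \frac{u - u}{u - 9}} = \frac{-179 + u}{u + \frac{0}{-9 + u}} = \frac{-179 + u}{u + 0} = \frac{-179 + u}{u}$)
$8555 + B{\left(-53 \right)} = 8555 + \frac{-179 - 53}{-53} = 8555 - - \frac{232}{53} = 8555 + \frac{232}{53} = \frac{453647}{53}$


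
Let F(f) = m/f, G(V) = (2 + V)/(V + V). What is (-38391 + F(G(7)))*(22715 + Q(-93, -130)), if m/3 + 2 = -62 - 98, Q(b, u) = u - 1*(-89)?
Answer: -887619078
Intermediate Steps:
Q(b, u) = 89 + u (Q(b, u) = u + 89 = 89 + u)
m = -486 (m = -6 + 3*(-62 - 98) = -6 + 3*(-160) = -6 - 480 = -486)
G(V) = (2 + V)/(2*V) (G(V) = (2 + V)/((2*V)) = (2 + V)*(1/(2*V)) = (2 + V)/(2*V))
F(f) = -486/f
(-38391 + F(G(7)))*(22715 + Q(-93, -130)) = (-38391 - 486*14/(2 + 7))*(22715 + (89 - 130)) = (-38391 - 486/((½)*(⅐)*9))*(22715 - 41) = (-38391 - 486/9/14)*22674 = (-38391 - 486*14/9)*22674 = (-38391 - 756)*22674 = -39147*22674 = -887619078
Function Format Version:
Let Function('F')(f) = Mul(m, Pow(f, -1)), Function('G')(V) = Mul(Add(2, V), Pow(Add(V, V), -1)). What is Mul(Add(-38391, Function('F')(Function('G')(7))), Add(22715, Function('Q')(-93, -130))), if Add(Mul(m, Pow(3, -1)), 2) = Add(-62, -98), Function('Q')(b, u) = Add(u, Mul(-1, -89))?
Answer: -887619078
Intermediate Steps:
Function('Q')(b, u) = Add(89, u) (Function('Q')(b, u) = Add(u, 89) = Add(89, u))
m = -486 (m = Add(-6, Mul(3, Add(-62, -98))) = Add(-6, Mul(3, -160)) = Add(-6, -480) = -486)
Function('G')(V) = Mul(Rational(1, 2), Pow(V, -1), Add(2, V)) (Function('G')(V) = Mul(Add(2, V), Pow(Mul(2, V), -1)) = Mul(Add(2, V), Mul(Rational(1, 2), Pow(V, -1))) = Mul(Rational(1, 2), Pow(V, -1), Add(2, V)))
Function('F')(f) = Mul(-486, Pow(f, -1))
Mul(Add(-38391, Function('F')(Function('G')(7))), Add(22715, Function('Q')(-93, -130))) = Mul(Add(-38391, Mul(-486, Pow(Mul(Rational(1, 2), Pow(7, -1), Add(2, 7)), -1))), Add(22715, Add(89, -130))) = Mul(Add(-38391, Mul(-486, Pow(Mul(Rational(1, 2), Rational(1, 7), 9), -1))), Add(22715, -41)) = Mul(Add(-38391, Mul(-486, Pow(Rational(9, 14), -1))), 22674) = Mul(Add(-38391, Mul(-486, Rational(14, 9))), 22674) = Mul(Add(-38391, -756), 22674) = Mul(-39147, 22674) = -887619078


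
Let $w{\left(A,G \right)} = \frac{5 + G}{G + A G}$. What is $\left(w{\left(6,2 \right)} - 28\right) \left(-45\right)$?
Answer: $\frac{2475}{2} \approx 1237.5$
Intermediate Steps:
$w{\left(A,G \right)} = \frac{5 + G}{G + A G}$
$\left(w{\left(6,2 \right)} - 28\right) \left(-45\right) = \left(\frac{5 + 2}{2 \left(1 + 6\right)} - 28\right) \left(-45\right) = \left(\frac{1}{2} \cdot \frac{1}{7} \cdot 7 - 28\right) \left(-45\right) = \left(\frac{1}{2} - 28\right) \left(-45\right) = \left(- \frac{55}{2}\right) \left(-45\right) = \frac{2475}{2}$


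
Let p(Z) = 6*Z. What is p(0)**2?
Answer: 0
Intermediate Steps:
p(0)**2 = (6*0)**2 = 0**2 = 0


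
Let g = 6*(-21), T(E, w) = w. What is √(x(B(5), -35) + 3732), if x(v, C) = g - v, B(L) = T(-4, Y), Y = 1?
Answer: √3605 ≈ 60.042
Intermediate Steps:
g = -126
B(L) = 1
x(v, C) = -126 - v
√(x(B(5), -35) + 3732) = √((-126 - 1*1) + 3732) = √((-126 - 1) + 3732) = √(-127 + 3732) = √3605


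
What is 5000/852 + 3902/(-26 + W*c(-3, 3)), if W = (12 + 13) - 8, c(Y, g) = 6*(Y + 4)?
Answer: 463063/8094 ≈ 57.211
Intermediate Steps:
c(Y, g) = 24 + 6*Y (c(Y, g) = 6*(4 + Y) = 24 + 6*Y)
W = 17 (W = 25 - 8 = 17)
5000/852 + 3902/(-26 + W*c(-3, 3)) = 5000/852 + 3902/(-26 + 17*(24 + 6*(-3))) = 5000*(1/852) + 3902/(-26 + 17*(24 - 18)) = 1250/213 + 3902/(-26 + 17*6) = 1250/213 + 3902/(-26 + 102) = 1250/213 + 3902/76 = 1250/213 + 3902*(1/76) = 1250/213 + 1951/38 = 463063/8094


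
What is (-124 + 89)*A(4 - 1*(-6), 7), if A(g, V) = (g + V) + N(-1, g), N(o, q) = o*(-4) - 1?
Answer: -700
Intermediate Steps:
N(o, q) = -1 - 4*o (N(o, q) = -4*o - 1 = -1 - 4*o)
A(g, V) = 3 + V + g (A(g, V) = (g + V) + (-1 - 4*(-1)) = (V + g) + (-1 + 4) = (V + g) + 3 = 3 + V + g)
(-124 + 89)*A(4 - 1*(-6), 7) = (-124 + 89)*(3 + 7 + (4 - 1*(-6))) = -35*(3 + 7 + (4 + 6)) = -35*(3 + 7 + 10) = -35*20 = -700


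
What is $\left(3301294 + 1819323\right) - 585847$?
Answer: $4534770$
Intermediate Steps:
$\left(3301294 + 1819323\right) - 585847 = 5120617 - 585847 = 4534770$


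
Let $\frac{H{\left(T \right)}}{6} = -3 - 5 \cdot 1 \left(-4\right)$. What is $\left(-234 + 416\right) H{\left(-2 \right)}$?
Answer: $18564$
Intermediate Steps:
$H{\left(T \right)} = 102$ ($H{\left(T \right)} = 6 \left(-3 - 5 \cdot 1 \left(-4\right)\right) = 6 \left(-3 - -20\right) = 6 \left(-3 + 20\right) = 6 \cdot 17 = 102$)
$\left(-234 + 416\right) H{\left(-2 \right)} = \left(-234 + 416\right) 102 = 182 \cdot 102 = 18564$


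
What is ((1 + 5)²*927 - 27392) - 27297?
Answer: -21317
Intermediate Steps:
((1 + 5)²*927 - 27392) - 27297 = (6²*927 - 27392) - 27297 = (36*927 - 27392) - 27297 = (33372 - 27392) - 27297 = 5980 - 27297 = -21317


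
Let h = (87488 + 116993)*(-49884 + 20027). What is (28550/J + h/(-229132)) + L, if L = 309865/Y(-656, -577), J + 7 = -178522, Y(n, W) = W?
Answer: 616223737658584141/23603169839756 ≈ 26108.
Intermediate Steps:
h = -6105189217 (h = 204481*(-29857) = -6105189217)
J = -178529 (J = -7 - 178522 = -178529)
L = -309865/577 (L = 309865/(-577) = 309865*(-1/577) = -309865/577 ≈ -537.03)
(28550/J + h/(-229132)) + L = (28550/(-178529) - 6105189217/(-229132)) - 309865/577 = (28550*(-1/178529) - 6105189217*(-1/229132)) - 309865/577 = (-28550/178529 + 6105189217/229132) - 309865/577 = 1089946784003193/40906706828 - 309865/577 = 616223737658584141/23603169839756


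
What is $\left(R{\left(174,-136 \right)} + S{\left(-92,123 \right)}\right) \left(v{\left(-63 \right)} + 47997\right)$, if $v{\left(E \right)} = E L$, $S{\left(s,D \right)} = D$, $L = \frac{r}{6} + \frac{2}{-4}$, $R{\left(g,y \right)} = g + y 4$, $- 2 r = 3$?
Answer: $- \frac{47467719}{4} \approx -1.1867 \cdot 10^{7}$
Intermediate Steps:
$r = - \frac{3}{2}$ ($r = \left(- \frac{1}{2}\right) 3 = - \frac{3}{2} \approx -1.5$)
$R{\left(g,y \right)} = g + 4 y$
$L = - \frac{3}{4}$ ($L = - \frac{3}{2 \cdot 6} + \frac{2}{-4} = \left(- \frac{3}{2}\right) \frac{1}{6} + 2 \left(- \frac{1}{4}\right) = - \frac{1}{4} - \frac{1}{2} = - \frac{3}{4} \approx -0.75$)
$v{\left(E \right)} = - \frac{3 E}{4}$ ($v{\left(E \right)} = E \left(- \frac{3}{4}\right) = - \frac{3 E}{4}$)
$\left(R{\left(174,-136 \right)} + S{\left(-92,123 \right)}\right) \left(v{\left(-63 \right)} + 47997\right) = \left(\left(174 + 4 \left(-136\right)\right) + 123\right) \left(\left(- \frac{3}{4}\right) \left(-63\right) + 47997\right) = \left(\left(174 - 544\right) + 123\right) \left(\frac{189}{4} + 47997\right) = \left(-370 + 123\right) \frac{192177}{4} = \left(-247\right) \frac{192177}{4} = - \frac{47467719}{4}$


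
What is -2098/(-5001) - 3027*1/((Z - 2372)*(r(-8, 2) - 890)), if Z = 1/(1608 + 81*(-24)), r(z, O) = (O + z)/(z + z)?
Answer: 11859582865162/28366668104181 ≈ 0.41808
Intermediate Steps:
r(z, O) = (O + z)/(2*z) (r(z, O) = (O + z)/((2*z)) = (O + z)*(1/(2*z)) = (O + z)/(2*z))
Z = -1/336 (Z = 1/(1608 - 1944) = 1/(-336) = -1/336 ≈ -0.0029762)
-2098/(-5001) - 3027*1/((Z - 2372)*(r(-8, 2) - 890)) = -2098/(-5001) - 3027*1/((-1/336 - 2372)*((1/2)*(2 - 8)/(-8) - 890)) = -2098*(-1/5001) - 3027*(-336/(796993*((1/2)*(-1/8)*(-6) - 890))) = 2098/5001 - 3027*(-336/(796993*(3/8 - 890))) = 2098/5001 - 3027/((-796993/336*(-7117/8))) = 2098/5001 - 3027/5672199181/2688 = 2098/5001 - 3027*2688/5672199181 = 2098/5001 - 8136576/5672199181 = 11859582865162/28366668104181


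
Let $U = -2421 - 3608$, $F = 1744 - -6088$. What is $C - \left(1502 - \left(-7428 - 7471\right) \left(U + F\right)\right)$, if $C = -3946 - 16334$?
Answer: $-26884679$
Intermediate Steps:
$F = 7832$ ($F = 1744 + 6088 = 7832$)
$U = -6029$
$C = -20280$
$C - \left(1502 - \left(-7428 - 7471\right) \left(U + F\right)\right) = -20280 - \left(1502 - \left(-7428 - 7471\right) \left(-6029 + 7832\right)\right) = -20280 - \left(1502 - \left(-14899\right) 1803\right) = -20280 - \left(1502 - -26862897\right) = -20280 - \left(1502 + 26862897\right) = -20280 - 26864399 = -26884679$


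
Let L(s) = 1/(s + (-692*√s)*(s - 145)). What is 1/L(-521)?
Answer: -521 + 460872*I*√521 ≈ -521.0 + 1.052e+7*I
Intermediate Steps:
L(s) = 1/(s - 692*√s*(-145 + s)) (L(s) = 1/(s + (-692*√s)*(-145 + s)) = 1/(s - 692*√s*(-145 + s)))
1/L(-521) = 1/(1/(-521 - (-360532)*I*√521 + 100340*√(-521))) = 1/(1/(-521 - (-360532)*I*√521 + 100340*(I*√521))) = 1/(1/(-521 + 360532*I*√521 + 100340*I*√521)) = 1/(1/(-521 + 460872*I*√521)) = -521 + 460872*I*√521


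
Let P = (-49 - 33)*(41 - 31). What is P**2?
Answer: 672400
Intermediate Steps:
P = -820 (P = -82*10 = -820)
P**2 = (-820)**2 = 672400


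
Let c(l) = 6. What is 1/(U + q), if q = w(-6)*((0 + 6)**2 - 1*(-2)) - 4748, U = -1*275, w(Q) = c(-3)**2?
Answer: -1/3655 ≈ -0.00027360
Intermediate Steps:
w(Q) = 36 (w(Q) = 6**2 = 36)
U = -275
q = -3380 (q = 36*((0 + 6)**2 - 1*(-2)) - 4748 = 36*(6**2 + 2) - 4748 = 36*(36 + 2) - 4748 = 36*38 - 4748 = 1368 - 4748 = -3380)
1/(U + q) = 1/(-275 - 3380) = 1/(-3655) = -1/3655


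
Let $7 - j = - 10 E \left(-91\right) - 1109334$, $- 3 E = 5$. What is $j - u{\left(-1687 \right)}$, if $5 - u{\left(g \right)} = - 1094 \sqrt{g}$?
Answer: $\frac{3332558}{3} - 1094 i \sqrt{1687} \approx 1.1109 \cdot 10^{6} - 44934.0 i$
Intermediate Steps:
$E = - \frac{5}{3}$ ($E = \left(- \frac{1}{3}\right) 5 = - \frac{5}{3} \approx -1.6667$)
$j = \frac{3332573}{3}$ ($j = 7 - \left(\left(-10\right) \left(- \frac{5}{3}\right) \left(-91\right) - 1109334\right) = 7 - \left(\frac{50}{3} \left(-91\right) - 1109334\right) = 7 - \left(- \frac{4550}{3} - 1109334\right) = 7 - - \frac{3332552}{3} = 7 + \frac{3332552}{3} = \frac{3332573}{3} \approx 1.1109 \cdot 10^{6}$)
$u{\left(g \right)} = 5 + 1094 \sqrt{g}$ ($u{\left(g \right)} = 5 - - 1094 \sqrt{g} = 5 + 1094 \sqrt{g}$)
$j - u{\left(-1687 \right)} = \frac{3332573}{3} - \left(5 + 1094 \sqrt{-1687}\right) = \frac{3332573}{3} - \left(5 + 1094 i \sqrt{1687}\right) = \frac{3332558}{3} - 1094 i \sqrt{1687}$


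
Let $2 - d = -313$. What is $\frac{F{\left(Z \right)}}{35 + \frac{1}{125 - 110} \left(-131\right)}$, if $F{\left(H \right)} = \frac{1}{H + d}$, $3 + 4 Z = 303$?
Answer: $\frac{1}{10244} \approx 9.7618 \cdot 10^{-5}$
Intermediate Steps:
$Z = 75$ ($Z = - \frac{3}{4} + \frac{1}{4} \cdot 303 = - \frac{3}{4} + \frac{303}{4} = 75$)
$d = 315$ ($d = 2 - -313 = 2 + 313 = 315$)
$F{\left(H \right)} = \frac{1}{315 + H}$ ($F{\left(H \right)} = \frac{1}{H + 315} = \frac{1}{315 + H}$)
$\frac{F{\left(Z \right)}}{35 + \frac{1}{125 - 110} \left(-131\right)} = \frac{1}{\left(315 + 75\right) \left(35 + \frac{1}{125 - 110} \left(-131\right)\right)} = \frac{1}{390 \left(35 + \frac{1}{15} \left(-131\right)\right)} = \frac{1}{390 \left(35 - \frac{131}{15}\right)} = \frac{1}{390 \cdot \frac{394}{15}} = \frac{1}{390} \cdot \frac{15}{394} = \frac{1}{10244}$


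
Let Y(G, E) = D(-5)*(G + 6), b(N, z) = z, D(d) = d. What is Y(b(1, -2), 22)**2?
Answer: 400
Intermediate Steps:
Y(G, E) = -30 - 5*G (Y(G, E) = -5*(G + 6) = -5*(6 + G) = -30 - 5*G)
Y(b(1, -2), 22)**2 = (-30 - 5*(-2))**2 = (-30 + 10)**2 = (-20)**2 = 400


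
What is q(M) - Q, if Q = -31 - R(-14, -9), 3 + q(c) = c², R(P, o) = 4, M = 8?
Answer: 96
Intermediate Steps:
q(c) = -3 + c²
Q = -35 (Q = -31 - 1*4 = -31 - 4 = -35)
q(M) - Q = (-3 + 8²) - 1*(-35) = (-3 + 64) + 35 = 61 + 35 = 96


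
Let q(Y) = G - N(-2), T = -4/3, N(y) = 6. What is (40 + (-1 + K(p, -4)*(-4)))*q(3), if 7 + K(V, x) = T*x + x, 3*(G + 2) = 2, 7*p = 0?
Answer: -4070/9 ≈ -452.22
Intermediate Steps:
p = 0 (p = (⅐)*0 = 0)
G = -4/3 (G = -2 + (⅓)*2 = -2 + ⅔ = -4/3 ≈ -1.3333)
T = -4/3 (T = -4*⅓ = -4/3 ≈ -1.3333)
K(V, x) = -7 - x/3 (K(V, x) = -7 + (-4*x/3 + x) = -7 - x/3)
q(Y) = -22/3 (q(Y) = -4/3 - 1*6 = -4/3 - 6 = -22/3)
(40 + (-1 + K(p, -4)*(-4)))*q(3) = (40 + (-1 + (-7 - ⅓*(-4))*(-4)))*(-22/3) = (40 + (-1 + (-7 + 4/3)*(-4)))*(-22/3) = (40 + (-1 - 17/3*(-4)))*(-22/3) = (40 + (-1 + 68/3))*(-22/3) = (40 + 65/3)*(-22/3) = (185/3)*(-22/3) = -4070/9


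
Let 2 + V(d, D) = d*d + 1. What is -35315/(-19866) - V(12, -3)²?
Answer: -58029217/2838 ≈ -20447.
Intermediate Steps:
V(d, D) = -1 + d² (V(d, D) = -2 + (d*d + 1) = -2 + (d² + 1) = -2 + (1 + d²) = -1 + d²)
-35315/(-19866) - V(12, -3)² = -35315/(-19866) - (-1 + 12²)² = -35315*(-1/19866) - (-1 + 144)² = 5045/2838 - 1*143² = 5045/2838 - 1*20449 = 5045/2838 - 20449 = -58029217/2838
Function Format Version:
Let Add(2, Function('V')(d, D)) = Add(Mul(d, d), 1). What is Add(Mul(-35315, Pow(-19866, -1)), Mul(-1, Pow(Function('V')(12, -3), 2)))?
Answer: Rational(-58029217, 2838) ≈ -20447.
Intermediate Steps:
Function('V')(d, D) = Add(-1, Pow(d, 2)) (Function('V')(d, D) = Add(-2, Add(Mul(d, d), 1)) = Add(-2, Add(Pow(d, 2), 1)) = Add(-2, Add(1, Pow(d, 2))) = Add(-1, Pow(d, 2)))
Add(Mul(-35315, Pow(-19866, -1)), Mul(-1, Pow(Function('V')(12, -3), 2))) = Add(Mul(-35315, Pow(-19866, -1)), Mul(-1, Pow(Add(-1, Pow(12, 2)), 2))) = Add(Mul(-35315, Rational(-1, 19866)), Mul(-1, Pow(Add(-1, 144), 2))) = Add(Rational(5045, 2838), Mul(-1, Pow(143, 2))) = Add(Rational(5045, 2838), Mul(-1, 20449)) = Add(Rational(5045, 2838), -20449) = Rational(-58029217, 2838)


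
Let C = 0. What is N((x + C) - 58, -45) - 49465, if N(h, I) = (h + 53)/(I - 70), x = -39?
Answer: -5688431/115 ≈ -49465.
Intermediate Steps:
N(h, I) = (53 + h)/(-70 + I)
N((x + C) - 58, -45) - 49465 = (53 + ((-39 + 0) - 58))/(-70 - 45) - 49465 = (53 + (-39 - 58))/(-115) - 49465 = -(53 - 97)/115 - 49465 = -1/115*(-44) - 49465 = 44/115 - 49465 = -5688431/115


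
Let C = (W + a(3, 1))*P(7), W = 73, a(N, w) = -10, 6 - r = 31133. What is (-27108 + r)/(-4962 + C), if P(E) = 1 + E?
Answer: 58235/4458 ≈ 13.063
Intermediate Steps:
r = -31127 (r = 6 - 1*31133 = 6 - 31133 = -31127)
C = 504 (C = (73 - 10)*(1 + 7) = 63*8 = 504)
(-27108 + r)/(-4962 + C) = (-27108 - 31127)/(-4962 + 504) = -58235/(-4458) = -58235*(-1/4458) = 58235/4458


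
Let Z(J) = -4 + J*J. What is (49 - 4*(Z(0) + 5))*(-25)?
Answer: -1125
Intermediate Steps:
Z(J) = -4 + J**2
(49 - 4*(Z(0) + 5))*(-25) = (49 - 4*((-4 + 0**2) + 5))*(-25) = (49 - 4*((-4 + 0) + 5))*(-25) = (49 - 4*(-4 + 5))*(-25) = (49 - 4*1)*(-25) = (49 - 4)*(-25) = 45*(-25) = -1125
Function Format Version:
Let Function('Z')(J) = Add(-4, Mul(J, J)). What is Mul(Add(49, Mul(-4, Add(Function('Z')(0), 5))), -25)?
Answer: -1125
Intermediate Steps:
Function('Z')(J) = Add(-4, Pow(J, 2))
Mul(Add(49, Mul(-4, Add(Function('Z')(0), 5))), -25) = Mul(Add(49, Mul(-4, Add(Add(-4, Pow(0, 2)), 5))), -25) = Mul(Add(49, Mul(-4, Add(Add(-4, 0), 5))), -25) = Mul(Add(49, Mul(-4, Add(-4, 5))), -25) = Mul(Add(49, Mul(-4, 1)), -25) = Mul(Add(49, -4), -25) = Mul(45, -25) = -1125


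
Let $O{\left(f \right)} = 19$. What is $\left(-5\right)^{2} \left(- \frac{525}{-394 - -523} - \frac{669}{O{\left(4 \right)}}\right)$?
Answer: $- \frac{802300}{817} \approx -982.01$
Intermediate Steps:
$\left(-5\right)^{2} \left(- \frac{525}{-394 - -523} - \frac{669}{O{\left(4 \right)}}\right) = \left(-5\right)^{2} \left(- \frac{525}{-394 - -523} - \frac{669}{19}\right) = 25 \left(- \frac{525}{-394 + 523} - \frac{669}{19}\right) = 25 \left(- \frac{525}{129} - \frac{669}{19}\right) = 25 \left(\left(-525\right) \frac{1}{129} - \frac{669}{19}\right) = 25 \left(- \frac{175}{43} - \frac{669}{19}\right) = 25 \left(- \frac{32092}{817}\right) = - \frac{802300}{817}$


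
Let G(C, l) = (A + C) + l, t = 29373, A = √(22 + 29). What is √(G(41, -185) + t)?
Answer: √(29229 + √51) ≈ 170.99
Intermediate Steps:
A = √51 ≈ 7.1414
G(C, l) = C + l + √51 (G(C, l) = (√51 + C) + l = (C + √51) + l = C + l + √51)
√(G(41, -185) + t) = √((41 - 185 + √51) + 29373) = √((-144 + √51) + 29373) = √(29229 + √51)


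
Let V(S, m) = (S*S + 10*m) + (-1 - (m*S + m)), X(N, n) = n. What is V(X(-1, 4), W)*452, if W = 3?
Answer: 13560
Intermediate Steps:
V(S, m) = -1 + S² + 9*m - S*m (V(S, m) = (S² + 10*m) + (-1 - (S*m + m)) = (S² + 10*m) + (-1 - (m + S*m)) = (S² + 10*m) + (-1 + (-m - S*m)) = (S² + 10*m) + (-1 - m - S*m) = -1 + S² + 9*m - S*m)
V(X(-1, 4), W)*452 = (-1 + 4² + 9*3 - 1*4*3)*452 = (-1 + 16 + 27 - 12)*452 = 30*452 = 13560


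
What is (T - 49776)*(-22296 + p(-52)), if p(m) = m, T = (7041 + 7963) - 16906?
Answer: 1154899944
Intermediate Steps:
T = -1902 (T = 15004 - 16906 = -1902)
(T - 49776)*(-22296 + p(-52)) = (-1902 - 49776)*(-22296 - 52) = -51678*(-22348) = 1154899944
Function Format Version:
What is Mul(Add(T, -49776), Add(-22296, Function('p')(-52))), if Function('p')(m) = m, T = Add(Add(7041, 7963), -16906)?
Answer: 1154899944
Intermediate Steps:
T = -1902 (T = Add(15004, -16906) = -1902)
Mul(Add(T, -49776), Add(-22296, Function('p')(-52))) = Mul(Add(-1902, -49776), Add(-22296, -52)) = Mul(-51678, -22348) = 1154899944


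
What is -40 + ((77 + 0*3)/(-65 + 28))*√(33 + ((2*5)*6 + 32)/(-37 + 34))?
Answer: -40 - 77*√21/111 ≈ -43.179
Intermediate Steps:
-40 + ((77 + 0*3)/(-65 + 28))*√(33 + ((2*5)*6 + 32)/(-37 + 34)) = -40 + ((77 + 0)/(-37))*√(33 + (10*6 + 32)/(-3)) = -40 + (77*(-1/37))*√(33 + (60 + 32)*(-⅓)) = -40 - 77*√(33 + 92*(-⅓))/37 = -40 - 77*√(33 - 92/3)/37 = -40 - 77*√21/111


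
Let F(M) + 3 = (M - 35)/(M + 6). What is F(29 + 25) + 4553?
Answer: 273019/60 ≈ 4550.3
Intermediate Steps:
F(M) = -3 + (-35 + M)/(6 + M) (F(M) = -3 + (M - 35)/(M + 6) = -3 + (-35 + M)/(6 + M))
F(29 + 25) + 4553 = (-53 - 2*(29 + 25))/(6 + (29 + 25)) + 4553 = (-53 - 2*54)/(6 + 54) + 4553 = (-53 - 108)/60 + 4553 = (1/60)*(-161) + 4553 = -161/60 + 4553 = 273019/60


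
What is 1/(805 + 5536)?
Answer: 1/6341 ≈ 0.00015770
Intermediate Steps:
1/(805 + 5536) = 1/6341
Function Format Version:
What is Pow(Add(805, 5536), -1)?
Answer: Rational(1, 6341) ≈ 0.00015770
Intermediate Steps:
Pow(Add(805, 5536), -1) = Pow(6341, -1) = Rational(1, 6341)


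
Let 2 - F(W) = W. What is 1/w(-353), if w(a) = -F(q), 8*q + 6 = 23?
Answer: 8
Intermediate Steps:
q = 17/8 (q = -¾ + (⅛)*23 = -¾ + 23/8 = 17/8 ≈ 2.1250)
F(W) = 2 - W
w(a) = ⅛ (w(a) = -(2 - 1*17/8) = -(2 - 17/8) = -1*(-⅛) = ⅛)
1/w(-353) = 1/(⅛) = 8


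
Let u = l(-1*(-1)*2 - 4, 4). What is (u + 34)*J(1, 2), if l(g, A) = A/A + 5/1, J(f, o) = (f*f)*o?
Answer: 80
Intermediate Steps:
J(f, o) = o*f² (J(f, o) = f²*o = o*f²)
l(g, A) = 6 (l(g, A) = 1 + 5*1 = 1 + 5 = 6)
u = 6
(u + 34)*J(1, 2) = (6 + 34)*(2*1²) = 40*(2*1) = 40*2 = 80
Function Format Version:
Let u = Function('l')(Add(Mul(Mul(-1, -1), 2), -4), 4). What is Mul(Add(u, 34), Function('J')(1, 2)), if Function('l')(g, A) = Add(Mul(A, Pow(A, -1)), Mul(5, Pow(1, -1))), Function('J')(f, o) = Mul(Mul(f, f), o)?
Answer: 80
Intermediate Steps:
Function('J')(f, o) = Mul(o, Pow(f, 2)) (Function('J')(f, o) = Mul(Pow(f, 2), o) = Mul(o, Pow(f, 2)))
Function('l')(g, A) = 6 (Function('l')(g, A) = Add(1, Mul(5, 1)) = Add(1, 5) = 6)
u = 6
Mul(Add(u, 34), Function('J')(1, 2)) = Mul(Add(6, 34), Mul(2, Pow(1, 2))) = Mul(40, Mul(2, 1)) = Mul(40, 2) = 80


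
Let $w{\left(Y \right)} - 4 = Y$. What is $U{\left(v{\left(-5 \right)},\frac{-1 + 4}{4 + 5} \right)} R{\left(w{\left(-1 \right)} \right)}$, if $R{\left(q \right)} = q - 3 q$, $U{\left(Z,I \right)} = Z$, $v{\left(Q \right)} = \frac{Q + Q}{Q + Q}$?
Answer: $-6$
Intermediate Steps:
$v{\left(Q \right)} = 1$ ($v{\left(Q \right)} = \frac{2 Q}{2 Q} = 2 Q \frac{1}{2 Q} = 1$)
$w{\left(Y \right)} = 4 + Y$
$R{\left(q \right)} = - 2 q$
$U{\left(v{\left(-5 \right)},\frac{-1 + 4}{4 + 5} \right)} R{\left(w{\left(-1 \right)} \right)} = 1 \left(- 2 \left(4 - 1\right)\right) = 1 \left(\left(-2\right) 3\right) = 1 \left(-6\right) = -6$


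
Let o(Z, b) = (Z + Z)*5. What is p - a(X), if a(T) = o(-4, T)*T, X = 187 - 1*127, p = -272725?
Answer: -270325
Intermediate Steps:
o(Z, b) = 10*Z (o(Z, b) = (2*Z)*5 = 10*Z)
X = 60 (X = 187 - 127 = 60)
a(T) = -40*T (a(T) = (10*(-4))*T = -40*T)
p - a(X) = -272725 - (-40)*60 = -272725 - 1*(-2400) = -272725 + 2400 = -270325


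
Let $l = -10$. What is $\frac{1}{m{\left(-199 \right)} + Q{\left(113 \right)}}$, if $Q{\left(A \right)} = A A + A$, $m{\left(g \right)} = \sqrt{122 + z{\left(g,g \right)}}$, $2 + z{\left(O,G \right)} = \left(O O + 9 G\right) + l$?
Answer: $\frac{2147}{27651334} - \frac{\sqrt{2370}}{41477001} \approx 7.6472 \cdot 10^{-5}$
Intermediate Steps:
$z{\left(O,G \right)} = -12 + O^{2} + 9 G$ ($z{\left(O,G \right)} = -2 - \left(10 - 9 G - O O\right) = -2 - \left(10 - O^{2} - 9 G\right) = -2 + \left(-10 + O^{2} + 9 G\right) = -12 + O^{2} + 9 G$)
$m{\left(g \right)} = \sqrt{110 + g^{2} + 9 g}$ ($m{\left(g \right)} = \sqrt{122 + \left(-12 + g^{2} + 9 g\right)} = \sqrt{110 + g^{2} + 9 g}$)
$Q{\left(A \right)} = A + A^{2}$ ($Q{\left(A \right)} = A^{2} + A = A + A^{2}$)
$\frac{1}{m{\left(-199 \right)} + Q{\left(113 \right)}} = \frac{1}{\sqrt{110 + \left(-199\right)^{2} + 9 \left(-199\right)} + 113 \left(1 + 113\right)} = \frac{1}{\sqrt{110 + 39601 - 1791} + 113 \cdot 114} = \frac{1}{\sqrt{37920} + 12882} = \frac{1}{4 \sqrt{2370} + 12882} = \frac{1}{12882 + 4 \sqrt{2370}}$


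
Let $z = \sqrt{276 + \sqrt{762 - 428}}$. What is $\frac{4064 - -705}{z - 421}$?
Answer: $- \frac{4769}{421 - \sqrt{276 + \sqrt{334}}} \approx -11.809$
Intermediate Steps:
$z = \sqrt{276 + \sqrt{334}} \approx 17.154$
$\frac{4064 - -705}{z - 421} = \frac{4064 - -705}{\sqrt{276 + \sqrt{334}} - 421} = \frac{4064 + 705}{-421 + \sqrt{276 + \sqrt{334}}} = \frac{4769}{-421 + \sqrt{276 + \sqrt{334}}}$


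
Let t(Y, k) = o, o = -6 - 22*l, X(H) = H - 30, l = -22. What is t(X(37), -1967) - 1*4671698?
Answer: -4671220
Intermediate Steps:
X(H) = -30 + H
o = 478 (o = -6 - 22*(-22) = -6 + 484 = 478)
t(Y, k) = 478
t(X(37), -1967) - 1*4671698 = 478 - 1*4671698 = 478 - 4671698 = -4671220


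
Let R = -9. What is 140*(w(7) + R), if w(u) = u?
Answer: -280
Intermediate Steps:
140*(w(7) + R) = 140*(7 - 9) = 140*(-2) = -280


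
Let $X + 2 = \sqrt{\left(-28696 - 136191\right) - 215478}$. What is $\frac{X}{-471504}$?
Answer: $\frac{1}{235752} - \frac{i \sqrt{380365}}{471504} \approx 4.2417 \cdot 10^{-6} - 0.001308 i$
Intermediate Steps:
$X = -2 + i \sqrt{380365}$ ($X = -2 + \sqrt{\left(-28696 - 136191\right) - 215478} = -2 + \sqrt{-164887 - 215478} = -2 + \sqrt{-380365} = -2 + i \sqrt{380365} \approx -2.0 + 616.74 i$)
$\frac{X}{-471504} = \frac{-2 + i \sqrt{380365}}{-471504} = \left(-2 + i \sqrt{380365}\right) \left(- \frac{1}{471504}\right) = \frac{1}{235752} - \frac{i \sqrt{380365}}{471504}$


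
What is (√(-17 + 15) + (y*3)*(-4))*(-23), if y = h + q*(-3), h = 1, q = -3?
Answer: 2760 - 23*I*√2 ≈ 2760.0 - 32.527*I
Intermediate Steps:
y = 10 (y = 1 - 3*(-3) = 1 + 9 = 10)
(√(-17 + 15) + (y*3)*(-4))*(-23) = (√(-17 + 15) + (10*3)*(-4))*(-23) = (√(-2) + 30*(-4))*(-23) = (I*√2 - 120)*(-23) = (-120 + I*√2)*(-23) = 2760 - 23*I*√2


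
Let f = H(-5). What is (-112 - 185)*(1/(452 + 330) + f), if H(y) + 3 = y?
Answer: 1857735/782 ≈ 2375.6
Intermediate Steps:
H(y) = -3 + y
f = -8 (f = -3 - 5 = -8)
(-112 - 185)*(1/(452 + 330) + f) = (-112 - 185)*(1/(452 + 330) - 8) = -297*(1/782 - 8) = -297*(-6255/782) = 1857735/782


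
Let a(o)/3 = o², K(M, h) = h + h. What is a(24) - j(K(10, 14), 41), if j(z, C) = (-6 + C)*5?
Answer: 1553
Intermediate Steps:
K(M, h) = 2*h
a(o) = 3*o²
j(z, C) = -30 + 5*C
a(24) - j(K(10, 14), 41) = 3*24² - (-30 + 5*41) = 3*576 - (-30 + 205) = 1728 - 1*175 = 1728 - 175 = 1553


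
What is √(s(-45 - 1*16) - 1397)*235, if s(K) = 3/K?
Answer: 470*I*√1299605/61 ≈ 8783.6*I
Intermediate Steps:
√(s(-45 - 1*16) - 1397)*235 = √(3/(-45 - 1*16) - 1397)*235 = √(3/(-45 - 16) - 1397)*235 = √(3/(-61) - 1397)*235 = √(3*(-1/61) - 1397)*235 = √(-3/61 - 1397)*235 = √(-85220/61)*235 = (2*I*√1299605/61)*235 = 470*I*√1299605/61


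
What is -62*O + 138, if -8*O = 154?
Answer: 2663/2 ≈ 1331.5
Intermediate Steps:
O = -77/4 (O = -1/8*154 = -77/4 ≈ -19.250)
-62*O + 138 = -62*(-77/4) + 138 = 2387/2 + 138 = 2663/2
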